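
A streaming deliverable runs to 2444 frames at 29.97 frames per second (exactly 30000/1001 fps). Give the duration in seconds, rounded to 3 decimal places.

Running time = 2444 × 1001/30000 = 611611/7500 s ≈ 81.548 s.

81.548 seconds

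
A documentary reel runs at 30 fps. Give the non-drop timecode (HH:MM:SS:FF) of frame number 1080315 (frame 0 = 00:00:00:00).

10:00:10:15

1080315 ÷ 30 = 36010 full seconds, remainder 15 frames.
36010 s = 10 h 0 min 10 s.
Timecode: 10:00:10:15.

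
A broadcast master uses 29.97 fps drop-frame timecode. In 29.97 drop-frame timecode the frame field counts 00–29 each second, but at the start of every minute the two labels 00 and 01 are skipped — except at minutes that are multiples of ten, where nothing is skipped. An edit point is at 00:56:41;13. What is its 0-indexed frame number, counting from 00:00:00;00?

Complete 10-minute blocks: 5, each 17982 frames → 89910.
Remaining 6 whole minutes in the current block: 1800 + 5 × 1798 = 10790 frames.
Within the current minute: 41 × 30 + 13 − 2 = 1241 (labels ;00/;01 skipped at this minute). Total = 89910 + 10790 + 1241 = 101941.

101941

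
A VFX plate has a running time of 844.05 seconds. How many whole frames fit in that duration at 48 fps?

40514 frames

Frames = 844.05 × 48 = 202572/5 ≈ 40514.4000.
Complete frames: 40514.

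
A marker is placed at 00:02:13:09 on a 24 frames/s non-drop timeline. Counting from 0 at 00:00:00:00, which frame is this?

frame 3201

Total seconds to the label: (0 × 3600 + 2 × 60 + 13) = 133.
Frame index = 133 × 24 + 9 = 3201.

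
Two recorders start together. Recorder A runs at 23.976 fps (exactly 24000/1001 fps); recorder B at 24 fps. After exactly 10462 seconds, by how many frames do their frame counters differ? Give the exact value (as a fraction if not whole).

A emits 24000/1001 × 10462 = 251088000/1001 frames; B emits 24 × 10462 = 251088.
Difference = 251088/1001 frames (≈ 250.8372); B is ahead of A.

251088/1001 frames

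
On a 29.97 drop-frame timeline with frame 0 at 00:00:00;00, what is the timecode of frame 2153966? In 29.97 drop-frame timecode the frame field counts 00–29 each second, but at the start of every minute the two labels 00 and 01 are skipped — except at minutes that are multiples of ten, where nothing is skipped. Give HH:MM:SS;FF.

Each 10-minute DF block holds 10 × 60 × 30 − 9 × 2 = 17982 frames. 2153966 ÷ 17982 → 119 full blocks, remainder 14108.
Within the partial block the first minute is 1800 frames and each further minute 1798, so 7 further minute boundaries passed. Total skipped labels = 18 × 119 + 2 × 7 = 2156.
Non-drop label index = 2153966 + 2156 = 2156122; at 30 labels/s that is 19:57:50:22, i.e. DF 19:57:50;22.

19:57:50;22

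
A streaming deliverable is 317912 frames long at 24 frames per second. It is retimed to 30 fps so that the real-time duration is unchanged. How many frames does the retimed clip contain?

Target frames = source frames × (target rate / source rate) = 317912 × (30)/(24) = 317912 × 5/4 = 397390.

397390 frames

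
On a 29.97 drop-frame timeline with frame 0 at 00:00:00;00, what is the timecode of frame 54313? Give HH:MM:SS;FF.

Each 10-minute DF block holds 10 × 60 × 30 − 9 × 2 = 17982 frames. 54313 ÷ 17982 → 3 full blocks, remainder 367.
Within the partial block the first minute is 1800 frames and each further minute 1798, so 0 further minute boundaries passed. Total skipped labels = 18 × 3 + 2 × 0 = 54.
Non-drop label index = 54313 + 54 = 54367; at 30 labels/s that is 00:30:12:07, i.e. DF 00:30:12;07.

00:30:12;07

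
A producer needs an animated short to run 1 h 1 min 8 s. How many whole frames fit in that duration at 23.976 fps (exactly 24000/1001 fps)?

1 h 1 min 8 s = 3668 s.
Frames = 3668 × 24000/1001 = 12576000/143 ≈ 87944.0559.
Complete frames: 87944.

87944 frames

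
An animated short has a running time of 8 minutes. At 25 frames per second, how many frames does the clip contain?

8 min = 480 s.
Frames = 480 × 25 = 12000.

12000 frames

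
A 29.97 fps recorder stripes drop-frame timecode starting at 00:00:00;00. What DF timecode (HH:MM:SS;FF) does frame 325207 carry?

03:00:51;01

Ten DF minutes hold 17982 frames, so frame 325207 lies in block 18 (frames 323676–341657) with 1531 frames into that block.
The block's first minute is 1800 frames and the rest 1798 each; 1531 frames reaches minute 0, so 18 × 18 + 0 × 2 = 324 labels have been skipped so far.
Adding those back, label number 325207 + 324 = 325531 at 30 labels/s is 10851 s + 1 f = 3 h 0 min 51 s frame 1, i.e. 03:00:51;01.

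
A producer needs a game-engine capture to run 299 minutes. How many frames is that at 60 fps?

299 min = 17940 s.
Frames = 17940 × 60 = 1076400.

1076400 frames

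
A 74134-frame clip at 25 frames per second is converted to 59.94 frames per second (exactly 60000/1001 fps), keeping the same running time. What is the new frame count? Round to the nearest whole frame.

Frames at target rate = 74134 × (60000/1001) / (25) = 177921600/1001 ≈ 177743.856.
Nearest whole frame: 177744.

177744 frames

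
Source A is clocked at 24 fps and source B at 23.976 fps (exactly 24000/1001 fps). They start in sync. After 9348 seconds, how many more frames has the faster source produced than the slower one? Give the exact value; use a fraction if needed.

A emits 24 × 9348 = 224352 frames; B emits 24000/1001 × 9348 = 224352000/1001.
Difference = 224352/1001 frames (≈ 224.1279); B is behind A.

224352/1001 frames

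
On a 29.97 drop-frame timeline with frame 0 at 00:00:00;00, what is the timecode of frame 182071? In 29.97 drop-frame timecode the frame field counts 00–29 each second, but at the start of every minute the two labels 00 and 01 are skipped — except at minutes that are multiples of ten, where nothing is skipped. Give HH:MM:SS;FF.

Each 10-minute DF block holds 10 × 60 × 30 − 9 × 2 = 17982 frames. 182071 ÷ 17982 → 10 full blocks, remainder 2251.
Within the partial block the first minute is 1800 frames and each further minute 1798, so 1 further minute boundary passed. Total skipped labels = 18 × 10 + 2 × 1 = 182.
Non-drop label index = 182071 + 182 = 182253; at 30 labels/s that is 01:41:15:03, i.e. DF 01:41:15;03.

01:41:15;03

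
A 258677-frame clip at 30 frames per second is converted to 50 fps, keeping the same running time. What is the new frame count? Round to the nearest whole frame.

Frames at target rate = 258677 × (50) / (30) = 1293385/3 ≈ 431128.333.
Nearest whole frame: 431128.

431128 frames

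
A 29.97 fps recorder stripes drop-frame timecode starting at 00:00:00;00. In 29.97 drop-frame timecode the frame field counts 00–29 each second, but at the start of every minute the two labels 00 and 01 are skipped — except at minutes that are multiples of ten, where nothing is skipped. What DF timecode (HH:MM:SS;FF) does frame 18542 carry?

00:10:18;20

Ten DF minutes hold 17982 frames, so frame 18542 lies in block 1 (frames 17982–35963) with 560 frames into that block.
The block's first minute is 1800 frames and the rest 1798 each; 560 frames reaches minute 0, so 1 × 18 + 0 × 2 = 18 labels have been skipped so far.
Adding those back, label number 18542 + 18 = 18560 at 30 labels/s is 618 s + 20 f = 0 h 10 min 18 s frame 20, i.e. 00:10:18;20.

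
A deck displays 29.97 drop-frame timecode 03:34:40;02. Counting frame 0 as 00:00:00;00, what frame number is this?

386016

As if non-drop at 30 labels/s: (3 × 3600 + 34 × 60 + 40) × 30 + 2 = 386402.
Minute boundaries passed: 214; those not divisible by 10: 214 − 21 = 193; dropped labels = 2 × 193 = 386.
Actual frame index = 386402 − 386 = 386016.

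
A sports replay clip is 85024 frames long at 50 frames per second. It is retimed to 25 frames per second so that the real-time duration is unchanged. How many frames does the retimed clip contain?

Target frames = source frames × (target rate / source rate) = 85024 × (25)/(50) = 85024 × 1/2 = 42512.

42512 frames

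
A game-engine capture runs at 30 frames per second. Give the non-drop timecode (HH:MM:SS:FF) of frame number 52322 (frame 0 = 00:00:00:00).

52322 ÷ 30 = 1744 full seconds, remainder 2 frames.
1744 s = 0 h 29 min 4 s.
Timecode: 00:29:04:02.

00:29:04:02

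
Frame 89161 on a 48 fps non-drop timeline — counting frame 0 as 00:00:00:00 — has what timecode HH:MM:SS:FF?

00:30:57:25

89161 ÷ 48 = 1857 full seconds, remainder 25 frames.
1857 s = 0 h 30 min 57 s.
Timecode: 00:30:57:25.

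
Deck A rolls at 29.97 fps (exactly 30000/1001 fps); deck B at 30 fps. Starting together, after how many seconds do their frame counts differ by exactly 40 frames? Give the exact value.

4004/3 seconds

The gap grows by |30 − 30000/1001| = 30/1001 frames per second.
Time for a 40-frame gap: 40 ÷ (30/1001) = 4004/3 s.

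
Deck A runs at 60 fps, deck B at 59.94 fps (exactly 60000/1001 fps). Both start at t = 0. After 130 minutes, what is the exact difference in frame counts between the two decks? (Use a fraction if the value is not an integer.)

36000/77 frames

130 min = 7800 s.
A emits 60 × 7800 = 468000 frames; B emits 60000/1001 × 7800 = 36000000/77.
Difference = 36000/77 frames (≈ 467.5325); B is behind A.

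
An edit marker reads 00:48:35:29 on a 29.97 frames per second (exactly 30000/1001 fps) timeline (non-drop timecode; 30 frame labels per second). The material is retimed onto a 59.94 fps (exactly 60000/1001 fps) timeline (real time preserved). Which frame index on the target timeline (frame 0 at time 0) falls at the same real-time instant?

frame 174958

Source frame index: (0×3600 + 48×60 + 35) × 30 + 29 = 87479.
Real time: 87479 / (30000/1001) = 87566479/30000 s.
Target frame: (87566479/30000) × (60000/1001) = 174958.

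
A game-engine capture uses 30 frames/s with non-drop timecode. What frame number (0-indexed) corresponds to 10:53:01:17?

frame 1175447

Total seconds to the label: (10 × 3600 + 53 × 60 + 1) = 39181.
Frame index = 39181 × 30 + 17 = 1175447.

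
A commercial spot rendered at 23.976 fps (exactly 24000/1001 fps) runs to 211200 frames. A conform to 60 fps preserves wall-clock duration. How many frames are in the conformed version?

528528 frames

Target frames = source frames × (target rate / source rate) = 211200 × (60)/(24000/1001) = 211200 × 1001/400 = 528528.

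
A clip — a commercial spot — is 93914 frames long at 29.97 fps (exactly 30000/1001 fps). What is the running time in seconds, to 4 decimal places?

Running time = 93914 × 1001/30000 = 47003957/15000 s ≈ 3133.5971 s.

3133.5971 seconds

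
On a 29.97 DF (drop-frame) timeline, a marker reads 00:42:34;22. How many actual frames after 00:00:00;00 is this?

76566

As if non-drop at 30 labels/s: (0 × 3600 + 42 × 60 + 34) × 30 + 22 = 76642.
Minute boundaries passed: 42; those not divisible by 10: 42 − 4 = 38; dropped labels = 2 × 38 = 76.
Actual frame index = 76642 − 76 = 76566.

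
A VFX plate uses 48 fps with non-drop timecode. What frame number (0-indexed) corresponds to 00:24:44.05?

frame 71237

Total seconds to the label: (0 × 3600 + 24 × 60 + 44) = 1484.
Frame index = 1484 × 48 + 5 = 71237.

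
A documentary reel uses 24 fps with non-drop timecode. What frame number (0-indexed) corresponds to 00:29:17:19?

Total seconds to the label: (0 × 3600 + 29 × 60 + 17) = 1757.
Frame index = 1757 × 24 + 19 = 42187.

frame 42187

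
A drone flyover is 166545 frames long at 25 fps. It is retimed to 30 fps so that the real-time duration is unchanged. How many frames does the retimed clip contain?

199854 frames

Target frames = source frames × (target rate / source rate) = 166545 × (30)/(25) = 166545 × 6/5 = 199854.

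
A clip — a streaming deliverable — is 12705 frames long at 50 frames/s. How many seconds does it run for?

Running time = 12705 / (50) = 254.1 s.

254.1 seconds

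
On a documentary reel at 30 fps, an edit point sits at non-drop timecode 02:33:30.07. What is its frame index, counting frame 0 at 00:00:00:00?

frame 276307

Total seconds to the label: (2 × 3600 + 33 × 60 + 30) = 9210.
Frame index = 9210 × 30 + 7 = 276307.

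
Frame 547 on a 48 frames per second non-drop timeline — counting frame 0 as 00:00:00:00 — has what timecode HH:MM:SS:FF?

00:00:11:19

547 ÷ 48 = 11 full seconds, remainder 19 frames.
11 s = 0 h 0 min 11 s.
Timecode: 00:00:11:19.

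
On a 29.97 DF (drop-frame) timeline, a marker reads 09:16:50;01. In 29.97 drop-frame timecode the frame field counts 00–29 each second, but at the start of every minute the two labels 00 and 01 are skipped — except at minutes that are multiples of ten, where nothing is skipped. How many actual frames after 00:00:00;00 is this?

Complete 10-minute blocks: 55, each 17982 frames → 989010.
Remaining 6 whole minutes in the current block: 1800 + 5 × 1798 = 10790 frames.
Within the current minute: 50 × 30 + 1 − 2 = 1499 (labels ;00/;01 skipped at this minute). Total = 989010 + 10790 + 1499 = 1001299.

1001299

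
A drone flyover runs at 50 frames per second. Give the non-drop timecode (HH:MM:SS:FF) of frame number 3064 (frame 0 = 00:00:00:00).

00:01:01:14

3064 ÷ 50 = 61 full seconds, remainder 14 frames.
61 s = 0 h 1 min 1 s.
Timecode: 00:01:01:14.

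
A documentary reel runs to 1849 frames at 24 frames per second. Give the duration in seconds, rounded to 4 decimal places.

Running time = 1849 × 1/24 = 1849/24 s ≈ 77.0417 s.

77.0417 seconds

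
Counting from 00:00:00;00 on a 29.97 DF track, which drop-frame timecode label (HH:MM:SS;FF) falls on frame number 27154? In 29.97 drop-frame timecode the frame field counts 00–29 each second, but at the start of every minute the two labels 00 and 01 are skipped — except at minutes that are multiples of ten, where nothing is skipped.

Ten DF minutes hold 17982 frames, so frame 27154 lies in block 1 (frames 17982–35963) with 9172 frames into that block.
The block's first minute is 1800 frames and the rest 1798 each; 9172 frames reaches minute 5, so 1 × 18 + 5 × 2 = 28 labels have been skipped so far.
Adding those back, label number 27154 + 28 = 27182 at 30 labels/s is 906 s + 2 f = 0 h 15 min 6 s frame 2, i.e. 00:15:06;02.

00:15:06;02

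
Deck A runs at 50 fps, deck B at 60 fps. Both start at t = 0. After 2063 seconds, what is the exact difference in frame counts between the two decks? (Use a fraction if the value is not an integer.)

A emits 50 × 2063 = 103150 frames; B emits 60 × 2063 = 123780.
Difference = 20630 frames; B is ahead of A.

20630 frames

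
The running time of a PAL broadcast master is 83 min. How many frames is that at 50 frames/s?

83 min = 4980 s.
Frames = 4980 × 50 = 249000.

249000 frames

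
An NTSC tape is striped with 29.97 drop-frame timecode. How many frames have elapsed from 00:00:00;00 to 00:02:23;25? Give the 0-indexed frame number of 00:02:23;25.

As if non-drop at 30 labels/s: (0 × 3600 + 2 × 60 + 23) × 30 + 25 = 4315.
Minute boundaries passed: 2; those not divisible by 10: 2 − 0 = 2; dropped labels = 2 × 2 = 4.
Actual frame index = 4315 − 4 = 4311.

4311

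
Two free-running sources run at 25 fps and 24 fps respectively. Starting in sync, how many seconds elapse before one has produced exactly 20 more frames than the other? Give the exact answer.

The gap grows by |24 − 25| = 1 frame per second.
Time for a 20-frame gap: 20 ÷ (1) = 20 s.

20 seconds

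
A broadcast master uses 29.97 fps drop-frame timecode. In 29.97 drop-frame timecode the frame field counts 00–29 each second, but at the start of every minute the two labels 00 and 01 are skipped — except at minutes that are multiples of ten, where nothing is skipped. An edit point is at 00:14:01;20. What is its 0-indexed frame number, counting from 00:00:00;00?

25224

Complete 10-minute blocks: 1, each 17982 frames → 17982.
Remaining 4 whole minutes in the current block: 1800 + 3 × 1798 = 7194 frames.
Within the current minute: 1 × 30 + 20 − 2 = 48 (labels ;00/;01 skipped at this minute). Total = 17982 + 7194 + 48 = 25224.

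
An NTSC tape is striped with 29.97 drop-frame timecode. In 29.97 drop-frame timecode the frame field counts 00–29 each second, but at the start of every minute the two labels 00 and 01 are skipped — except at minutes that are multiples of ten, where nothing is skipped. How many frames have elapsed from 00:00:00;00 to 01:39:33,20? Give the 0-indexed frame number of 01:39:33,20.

179030

Complete 10-minute blocks: 9, each 17982 frames → 161838.
Remaining 9 whole minutes in the current block: 1800 + 8 × 1798 = 16184 frames.
Within the current minute: 33 × 30 + 20 − 2 = 1008 (labels ;00/;01 skipped at this minute). Total = 161838 + 16184 + 1008 = 179030.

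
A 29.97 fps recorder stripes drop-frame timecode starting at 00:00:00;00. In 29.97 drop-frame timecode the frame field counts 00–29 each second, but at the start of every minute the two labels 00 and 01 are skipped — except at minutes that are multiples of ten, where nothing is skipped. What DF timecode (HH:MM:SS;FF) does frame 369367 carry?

03:25:24;17

Each 10-minute DF block holds 10 × 60 × 30 − 9 × 2 = 17982 frames. 369367 ÷ 17982 → 20 full blocks, remainder 9727.
Within the partial block the first minute is 1800 frames and each further minute 1798, so 5 further minute boundaries passed. Total skipped labels = 18 × 20 + 2 × 5 = 370.
Non-drop label index = 369367 + 370 = 369737; at 30 labels/s that is 03:25:24:17, i.e. DF 03:25:24;17.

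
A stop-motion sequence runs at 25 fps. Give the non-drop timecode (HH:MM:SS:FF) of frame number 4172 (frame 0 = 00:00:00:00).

00:02:46:22

4172 ÷ 25 = 166 full seconds, remainder 22 frames.
166 s = 0 h 2 min 46 s.
Timecode: 00:02:46:22.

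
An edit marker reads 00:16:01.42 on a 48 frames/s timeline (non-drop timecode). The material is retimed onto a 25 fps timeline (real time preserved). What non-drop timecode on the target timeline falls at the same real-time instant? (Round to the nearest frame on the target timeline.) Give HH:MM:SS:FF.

00:16:01:22

Source frame index: (0×3600 + 16×60 + 1) × 48 + 42 = 46170.
Real time: 46170 / (48) = 7695/8 s.
Target frame: (7695/8) × (25) = 192375/8 ≈ 24046.875 → 24047.
At 25 labels/s: frame 24047 → 00:16:01:22.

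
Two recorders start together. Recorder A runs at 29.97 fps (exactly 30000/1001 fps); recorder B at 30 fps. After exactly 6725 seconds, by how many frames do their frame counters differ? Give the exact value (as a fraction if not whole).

A emits 30000/1001 × 6725 = 201750000/1001 frames; B emits 30 × 6725 = 201750.
Difference = 201750/1001 frames (≈ 201.5485); B is ahead of A.

201750/1001 frames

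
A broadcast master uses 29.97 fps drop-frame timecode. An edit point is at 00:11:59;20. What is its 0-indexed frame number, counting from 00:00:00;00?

As if non-drop at 30 labels/s: (0 × 3600 + 11 × 60 + 59) × 30 + 20 = 21590.
Minute boundaries passed: 11; those not divisible by 10: 11 − 1 = 10; dropped labels = 2 × 10 = 20.
Actual frame index = 21590 − 20 = 21570.

21570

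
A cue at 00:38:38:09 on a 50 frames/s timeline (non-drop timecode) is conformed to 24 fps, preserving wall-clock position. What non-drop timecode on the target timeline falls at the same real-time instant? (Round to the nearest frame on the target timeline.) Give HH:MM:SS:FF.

Source frame index: (0×3600 + 38×60 + 38) × 50 + 9 = 115909.
Real time: 115909 / (50) = 115909/50 s.
Target frame: (115909/50) × (24) = 1390908/25 ≈ 55636.320 → 55636.
At 24 labels/s: frame 55636 → 00:38:38:04.

00:38:38:04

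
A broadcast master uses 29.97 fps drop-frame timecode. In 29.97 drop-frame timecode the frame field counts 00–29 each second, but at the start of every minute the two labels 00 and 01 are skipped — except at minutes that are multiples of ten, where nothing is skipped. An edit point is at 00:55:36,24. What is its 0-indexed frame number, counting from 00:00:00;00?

Complete 10-minute blocks: 5, each 17982 frames → 89910.
Remaining 5 whole minutes in the current block: 1800 + 4 × 1798 = 8992 frames.
Within the current minute: 36 × 30 + 24 − 2 = 1102 (labels ;00/;01 skipped at this minute). Total = 89910 + 8992 + 1102 = 100004.

100004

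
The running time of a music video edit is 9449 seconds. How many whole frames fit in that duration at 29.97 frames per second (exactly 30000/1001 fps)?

Frames = 9449 × 30000/1001 = 25770000/91 ≈ 283186.8132.
Complete frames: 283186.

283186 frames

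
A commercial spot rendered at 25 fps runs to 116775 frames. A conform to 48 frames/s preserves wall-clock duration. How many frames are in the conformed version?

Target frames = source frames × (target rate / source rate) = 116775 × (48)/(25) = 116775 × 48/25 = 224208.

224208 frames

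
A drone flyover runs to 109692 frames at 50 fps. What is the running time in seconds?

2193.84 seconds

Running time = 109692 / (50) = 2193.84 s.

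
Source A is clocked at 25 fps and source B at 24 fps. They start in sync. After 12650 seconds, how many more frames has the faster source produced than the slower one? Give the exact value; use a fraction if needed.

A emits 25 × 12650 = 316250 frames; B emits 24 × 12650 = 303600.
Difference = 12650 frames; B is behind A.

12650 frames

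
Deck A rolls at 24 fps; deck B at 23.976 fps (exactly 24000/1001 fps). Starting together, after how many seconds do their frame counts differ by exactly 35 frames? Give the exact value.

35035/24 seconds

The gap grows by |24000/1001 − 24| = 24/1001 frames per second.
Time for a 35-frame gap: 35 ÷ (24/1001) = 35035/24 s.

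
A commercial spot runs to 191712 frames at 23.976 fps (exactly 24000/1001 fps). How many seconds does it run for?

Running time = 191712 / (24000/1001) = 7995.988 s.

7995.988 seconds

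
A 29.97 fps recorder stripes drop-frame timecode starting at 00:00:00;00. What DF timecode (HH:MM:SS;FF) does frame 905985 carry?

08:23:49;21

Ten DF minutes hold 17982 frames, so frame 905985 lies in block 50 (frames 899100–917081) with 6885 frames into that block.
The block's first minute is 1800 frames and the rest 1798 each; 6885 frames reaches minute 3, so 50 × 18 + 3 × 2 = 906 labels have been skipped so far.
Adding those back, label number 905985 + 906 = 906891 at 30 labels/s is 30229 s + 21 f = 8 h 23 min 49 s frame 21, i.e. 08:23:49;21.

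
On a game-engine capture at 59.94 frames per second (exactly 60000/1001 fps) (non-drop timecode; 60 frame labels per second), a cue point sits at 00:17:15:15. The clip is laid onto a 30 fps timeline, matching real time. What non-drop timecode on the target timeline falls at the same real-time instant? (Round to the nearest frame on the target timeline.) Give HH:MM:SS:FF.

00:17:16:09

Source frame index: (0×3600 + 17×60 + 15) × 60 + 15 = 62115.
Real time: 62115 / (60000/1001) = 4145141/4000 s.
Target frame: (4145141/4000) × (30) = 12435423/400 ≈ 31088.557 → 31089.
At 30 labels/s: frame 31089 → 00:17:16:09.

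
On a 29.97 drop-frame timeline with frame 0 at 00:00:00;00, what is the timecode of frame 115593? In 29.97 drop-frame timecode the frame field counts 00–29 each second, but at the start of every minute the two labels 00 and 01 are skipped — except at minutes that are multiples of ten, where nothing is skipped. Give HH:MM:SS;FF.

01:04:16;29

Each 10-minute DF block holds 10 × 60 × 30 − 9 × 2 = 17982 frames. 115593 ÷ 17982 → 6 full blocks, remainder 7701.
Within the partial block the first minute is 1800 frames and each further minute 1798, so 4 further minute boundaries passed. Total skipped labels = 18 × 6 + 2 × 4 = 116.
Non-drop label index = 115593 + 116 = 115709; at 30 labels/s that is 01:04:16:29, i.e. DF 01:04:16;29.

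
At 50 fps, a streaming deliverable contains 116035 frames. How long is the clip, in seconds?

Running time = 116035 / (50) = 2320.7 s.

2320.7 seconds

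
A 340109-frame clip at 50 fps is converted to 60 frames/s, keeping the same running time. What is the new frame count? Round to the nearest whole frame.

408131 frames

Frames at target rate = 340109 × (60) / (50) = 2040654/5 ≈ 408130.800.
Nearest whole frame: 408131.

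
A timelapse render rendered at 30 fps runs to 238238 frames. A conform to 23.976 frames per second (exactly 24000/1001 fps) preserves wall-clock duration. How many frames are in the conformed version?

Target frames = source frames × (target rate / source rate) = 238238 × (24000/1001)/(30) = 238238 × 800/1001 = 190400.

190400 frames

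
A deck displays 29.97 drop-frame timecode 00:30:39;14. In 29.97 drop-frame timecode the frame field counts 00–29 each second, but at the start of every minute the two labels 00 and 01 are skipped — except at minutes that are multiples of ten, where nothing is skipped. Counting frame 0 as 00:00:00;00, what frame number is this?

Complete 10-minute blocks: 3, each 17982 frames → 53946.
Remaining 0 whole minutes in the current block: 0 frames.
Within the current minute: 39 × 30 + 14 = 1184. Total = 53946 + 0 + 1184 = 55130.

55130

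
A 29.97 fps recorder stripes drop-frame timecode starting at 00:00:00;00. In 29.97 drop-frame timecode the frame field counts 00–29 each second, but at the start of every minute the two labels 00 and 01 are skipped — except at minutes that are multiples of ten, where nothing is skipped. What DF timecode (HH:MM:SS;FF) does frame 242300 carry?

Ten DF minutes hold 17982 frames, so frame 242300 lies in block 13 (frames 233766–251747) with 8534 frames into that block.
The block's first minute is 1800 frames and the rest 1798 each; 8534 frames reaches minute 4, so 13 × 18 + 4 × 2 = 242 labels have been skipped so far.
Adding those back, label number 242300 + 242 = 242542 at 30 labels/s is 8084 s + 22 f = 2 h 14 min 44 s frame 22, i.e. 02:14:44;22.

02:14:44;22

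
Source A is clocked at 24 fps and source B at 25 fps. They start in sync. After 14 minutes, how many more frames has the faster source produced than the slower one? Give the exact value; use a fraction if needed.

14 min = 840 s.
A emits 24 × 840 = 20160 frames; B emits 25 × 840 = 21000.
Difference = 840 frames; B is ahead of A.

840 frames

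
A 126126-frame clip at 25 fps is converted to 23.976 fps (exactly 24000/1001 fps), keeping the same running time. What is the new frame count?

Target frames = source frames × (target rate / source rate) = 126126 × (24000/1001)/(25) = 126126 × 960/1001 = 120960.

120960 frames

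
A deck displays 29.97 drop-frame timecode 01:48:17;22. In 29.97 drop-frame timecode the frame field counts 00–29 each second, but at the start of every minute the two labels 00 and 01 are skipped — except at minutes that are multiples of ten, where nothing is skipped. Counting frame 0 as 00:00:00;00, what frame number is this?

As if non-drop at 30 labels/s: (1 × 3600 + 48 × 60 + 17) × 30 + 22 = 194932.
Minute boundaries passed: 108; those not divisible by 10: 108 − 10 = 98; dropped labels = 2 × 98 = 196.
Actual frame index = 194932 − 196 = 194736.

194736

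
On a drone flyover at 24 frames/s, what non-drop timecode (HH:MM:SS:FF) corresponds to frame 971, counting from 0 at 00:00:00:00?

00:00:40:11

971 ÷ 24 = 40 full seconds, remainder 11 frames.
40 s = 0 h 0 min 40 s.
Timecode: 00:00:40:11.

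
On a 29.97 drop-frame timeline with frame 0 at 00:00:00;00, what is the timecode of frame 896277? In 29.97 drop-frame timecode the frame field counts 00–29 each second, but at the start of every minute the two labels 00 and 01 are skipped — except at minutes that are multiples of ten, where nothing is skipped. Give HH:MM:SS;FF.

Ten DF minutes hold 17982 frames, so frame 896277 lies in block 49 (frames 881118–899099) with 15159 frames into that block.
The block's first minute is 1800 frames and the rest 1798 each; 15159 frames reaches minute 8, so 49 × 18 + 8 × 2 = 898 labels have been skipped so far.
Adding those back, label number 896277 + 898 = 897175 at 30 labels/s is 29905 s + 25 f = 8 h 18 min 25 s frame 25, i.e. 08:18:25;25.

08:18:25;25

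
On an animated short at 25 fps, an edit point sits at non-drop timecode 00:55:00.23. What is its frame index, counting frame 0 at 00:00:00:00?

Total seconds to the label: (0 × 3600 + 55 × 60 + 0) = 3300.
Frame index = 3300 × 25 + 23 = 82523.

frame 82523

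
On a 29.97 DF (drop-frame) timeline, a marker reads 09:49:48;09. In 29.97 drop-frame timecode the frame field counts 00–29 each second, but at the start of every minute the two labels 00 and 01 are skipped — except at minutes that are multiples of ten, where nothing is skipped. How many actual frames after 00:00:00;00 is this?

As if non-drop at 30 labels/s: (9 × 3600 + 49 × 60 + 48) × 30 + 9 = 1061649.
Minute boundaries passed: 589; those not divisible by 10: 589 − 58 = 531; dropped labels = 2 × 531 = 1062.
Actual frame index = 1061649 − 1062 = 1060587.

1060587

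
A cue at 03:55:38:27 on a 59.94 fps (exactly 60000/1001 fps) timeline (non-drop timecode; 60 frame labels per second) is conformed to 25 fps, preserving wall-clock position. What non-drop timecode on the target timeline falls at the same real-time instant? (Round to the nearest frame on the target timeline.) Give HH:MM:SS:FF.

Source frame index: (3×3600 + 55×60 + 38) × 60 + 27 = 848307.
Real time: 848307 / (60000/1001) = 283051769/20000 s.
Target frame: (283051769/20000) × (25) = 283051769/800 ≈ 353814.711 → 353815.
At 25 labels/s: frame 353815 → 03:55:52:15.

03:55:52:15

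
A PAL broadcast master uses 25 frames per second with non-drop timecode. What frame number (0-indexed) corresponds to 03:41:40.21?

frame 332521

Total seconds to the label: (3 × 3600 + 41 × 60 + 40) = 13300.
Frame index = 13300 × 25 + 21 = 332521.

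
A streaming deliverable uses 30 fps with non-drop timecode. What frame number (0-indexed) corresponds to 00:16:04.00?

Total seconds to the label: (0 × 3600 + 16 × 60 + 4) = 964.
Frame index = 964 × 30 + 0 = 28920.

frame 28920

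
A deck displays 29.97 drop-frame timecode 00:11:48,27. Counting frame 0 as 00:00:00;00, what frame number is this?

Complete 10-minute blocks: 1, each 17982 frames → 17982.
Remaining 1 whole minute in the current block: 1800 + 0 × 1798 = 1800 frames.
Within the current minute: 48 × 30 + 27 − 2 = 1465 (labels ;00/;01 skipped at this minute). Total = 17982 + 1800 + 1465 = 21247.

21247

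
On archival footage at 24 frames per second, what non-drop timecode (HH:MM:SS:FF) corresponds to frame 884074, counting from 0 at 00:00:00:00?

10:13:56:10

884074 ÷ 24 = 36836 full seconds, remainder 10 frames.
36836 s = 10 h 13 min 56 s.
Timecode: 10:13:56:10.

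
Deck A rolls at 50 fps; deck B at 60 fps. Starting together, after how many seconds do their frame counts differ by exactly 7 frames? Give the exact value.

0.7 seconds

The gap grows by |60 − 50| = 10 frames per second.
Time for a 7-frame gap: 7 ÷ (10) = 0.7 s.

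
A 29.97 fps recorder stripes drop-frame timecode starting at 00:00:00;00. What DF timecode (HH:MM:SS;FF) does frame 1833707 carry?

Ten DF minutes hold 17982 frames, so frame 1833707 lies in block 101 (frames 1816182–1834163) with 17525 frames into that block.
The block's first minute is 1800 frames and the rest 1798 each; 17525 frames reaches minute 9, so 101 × 18 + 9 × 2 = 1836 labels have been skipped so far.
Adding those back, label number 1833707 + 1836 = 1835543 at 30 labels/s is 61184 s + 23 f = 16 h 59 min 44 s frame 23, i.e. 16:59:44;23.

16:59:44;23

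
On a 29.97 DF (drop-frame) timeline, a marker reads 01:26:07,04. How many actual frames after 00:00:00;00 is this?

154858

Complete 10-minute blocks: 8, each 17982 frames → 143856.
Remaining 6 whole minutes in the current block: 1800 + 5 × 1798 = 10790 frames.
Within the current minute: 7 × 30 + 4 − 2 = 212 (labels ;00/;01 skipped at this minute). Total = 143856 + 10790 + 212 = 154858.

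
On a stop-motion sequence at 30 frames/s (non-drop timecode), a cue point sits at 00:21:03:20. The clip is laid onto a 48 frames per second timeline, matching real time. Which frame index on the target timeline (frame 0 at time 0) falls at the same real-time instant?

frame 60656

Source frame index: (0×3600 + 21×60 + 3) × 30 + 20 = 37910.
Real time: 37910 / (30) = 3791/3 s.
Target frame: (3791/3) × (48) = 60656.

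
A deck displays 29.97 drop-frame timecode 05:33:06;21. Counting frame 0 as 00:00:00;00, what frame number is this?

As if non-drop at 30 labels/s: (5 × 3600 + 33 × 60 + 6) × 30 + 21 = 599601.
Minute boundaries passed: 333; those not divisible by 10: 333 − 33 = 300; dropped labels = 2 × 300 = 600.
Actual frame index = 599601 − 600 = 599001.

599001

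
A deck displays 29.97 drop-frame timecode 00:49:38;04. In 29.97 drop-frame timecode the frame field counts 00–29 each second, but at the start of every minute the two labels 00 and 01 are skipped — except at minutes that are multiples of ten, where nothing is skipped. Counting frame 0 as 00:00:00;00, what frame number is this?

As if non-drop at 30 labels/s: (0 × 3600 + 49 × 60 + 38) × 30 + 4 = 89344.
Minute boundaries passed: 49; those not divisible by 10: 49 − 4 = 45; dropped labels = 2 × 45 = 90.
Actual frame index = 89344 − 90 = 89254.

89254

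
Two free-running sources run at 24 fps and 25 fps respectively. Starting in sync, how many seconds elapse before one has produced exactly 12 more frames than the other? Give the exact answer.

The gap grows by |25 − 24| = 1 frame per second.
Time for a 12-frame gap: 12 ÷ (1) = 12 s.

12 seconds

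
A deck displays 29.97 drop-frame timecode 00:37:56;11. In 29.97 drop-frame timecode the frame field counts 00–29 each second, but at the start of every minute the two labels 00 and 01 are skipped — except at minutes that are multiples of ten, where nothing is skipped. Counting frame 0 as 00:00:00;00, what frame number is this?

68223

As if non-drop at 30 labels/s: (0 × 3600 + 37 × 60 + 56) × 30 + 11 = 68291.
Minute boundaries passed: 37; those not divisible by 10: 37 − 3 = 34; dropped labels = 2 × 34 = 68.
Actual frame index = 68291 − 68 = 68223.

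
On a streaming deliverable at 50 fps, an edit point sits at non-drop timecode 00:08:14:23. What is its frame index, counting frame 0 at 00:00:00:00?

24723

Total seconds to the label: (0 × 3600 + 8 × 60 + 14) = 494.
Frame index = 494 × 50 + 23 = 24723.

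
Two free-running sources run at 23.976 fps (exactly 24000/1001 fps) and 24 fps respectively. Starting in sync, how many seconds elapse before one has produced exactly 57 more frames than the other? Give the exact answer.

The gap grows by |24 − 24000/1001| = 24/1001 frames per second.
Time for a 57-frame gap: 57 ÷ (24/1001) = 2377.375 s.

2377.375 seconds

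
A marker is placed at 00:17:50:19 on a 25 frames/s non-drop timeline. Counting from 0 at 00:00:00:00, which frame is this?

Total seconds to the label: (0 × 3600 + 17 × 60 + 50) = 1070.
Frame index = 1070 × 25 + 19 = 26769.

frame 26769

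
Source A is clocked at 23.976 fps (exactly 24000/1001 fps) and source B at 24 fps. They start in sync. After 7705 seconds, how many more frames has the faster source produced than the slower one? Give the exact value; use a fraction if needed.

A emits 24000/1001 × 7705 = 184920000/1001 frames; B emits 24 × 7705 = 184920.
Difference = 184920/1001 frames (≈ 184.7353); B is ahead of A.

184920/1001 frames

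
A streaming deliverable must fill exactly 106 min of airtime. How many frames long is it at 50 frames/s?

318000 frames

106 min = 6360 s.
Frames = 6360 × 50 = 318000.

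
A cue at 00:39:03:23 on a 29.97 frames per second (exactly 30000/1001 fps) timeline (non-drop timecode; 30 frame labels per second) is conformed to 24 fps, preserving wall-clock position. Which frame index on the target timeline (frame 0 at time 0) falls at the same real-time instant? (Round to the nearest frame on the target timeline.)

frame 56307

Source frame index: (0×3600 + 39×60 + 3) × 30 + 23 = 70313.
Real time: 70313 / (30000/1001) = 70383313/30000 s.
Target frame: (70383313/30000) × (24) = 70383313/1250 ≈ 56306.650 → 56307.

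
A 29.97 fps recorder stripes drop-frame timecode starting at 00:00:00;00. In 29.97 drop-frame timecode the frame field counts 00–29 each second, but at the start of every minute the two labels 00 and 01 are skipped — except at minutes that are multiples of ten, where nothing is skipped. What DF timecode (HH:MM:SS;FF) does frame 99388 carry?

00:55:16;08

Ten DF minutes hold 17982 frames, so frame 99388 lies in block 5 (frames 89910–107891) with 9478 frames into that block.
The block's first minute is 1800 frames and the rest 1798 each; 9478 frames reaches minute 5, so 5 × 18 + 5 × 2 = 100 labels have been skipped so far.
Adding those back, label number 99388 + 100 = 99488 at 30 labels/s is 3316 s + 8 f = 0 h 55 min 16 s frame 8, i.e. 00:55:16;08.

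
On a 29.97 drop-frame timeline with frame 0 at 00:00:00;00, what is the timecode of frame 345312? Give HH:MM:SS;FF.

03:12:01;28

Each 10-minute DF block holds 10 × 60 × 30 − 9 × 2 = 17982 frames. 345312 ÷ 17982 → 19 full blocks, remainder 3654.
Within the partial block the first minute is 1800 frames and each further minute 1798, so 2 further minute boundaries passed. Total skipped labels = 18 × 19 + 2 × 2 = 346.
Non-drop label index = 345312 + 346 = 345658; at 30 labels/s that is 03:12:01:28, i.e. DF 03:12:01;28.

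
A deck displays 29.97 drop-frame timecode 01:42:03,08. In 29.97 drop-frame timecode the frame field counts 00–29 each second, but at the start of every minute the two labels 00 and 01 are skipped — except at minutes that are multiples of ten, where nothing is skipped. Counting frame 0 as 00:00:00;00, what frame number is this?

Complete 10-minute blocks: 10, each 17982 frames → 179820.
Remaining 2 whole minutes in the current block: 1800 + 1 × 1798 = 3598 frames.
Within the current minute: 3 × 30 + 8 − 2 = 96 (labels ;00/;01 skipped at this minute). Total = 179820 + 3598 + 96 = 183514.

183514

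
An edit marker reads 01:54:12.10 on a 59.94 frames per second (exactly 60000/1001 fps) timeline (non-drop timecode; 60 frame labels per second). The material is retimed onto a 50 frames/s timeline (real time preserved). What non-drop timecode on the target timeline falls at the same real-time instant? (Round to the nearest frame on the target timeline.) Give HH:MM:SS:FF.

Source frame index: (1×3600 + 54×60 + 12) × 60 + 10 = 411130.
Real time: 411130 / (60000/1001) = 41154113/6000 s.
Target frame: (41154113/6000) × (50) = 41154113/120 ≈ 342950.942 → 342951.
At 50 labels/s: frame 342951 → 01:54:19:01.

01:54:19:01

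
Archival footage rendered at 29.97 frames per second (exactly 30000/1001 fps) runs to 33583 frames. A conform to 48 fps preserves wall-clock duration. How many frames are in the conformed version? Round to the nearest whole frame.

Frames at target rate = 33583 × (48) / (30000/1001) = 33616583/625 ≈ 53786.533.
Nearest whole frame: 53787.

53787 frames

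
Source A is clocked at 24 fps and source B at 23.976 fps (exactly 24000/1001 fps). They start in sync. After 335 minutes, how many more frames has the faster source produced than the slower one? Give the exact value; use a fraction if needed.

482400/1001 frames

335 min = 20100 s.
A emits 24 × 20100 = 482400 frames; B emits 24000/1001 × 20100 = 482400000/1001.
Difference = 482400/1001 frames (≈ 481.9181); B is behind A.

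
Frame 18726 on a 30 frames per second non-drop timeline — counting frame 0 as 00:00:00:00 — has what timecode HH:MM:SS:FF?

00:10:24:06

18726 ÷ 30 = 624 full seconds, remainder 6 frames.
624 s = 0 h 10 min 24 s.
Timecode: 00:10:24:06.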